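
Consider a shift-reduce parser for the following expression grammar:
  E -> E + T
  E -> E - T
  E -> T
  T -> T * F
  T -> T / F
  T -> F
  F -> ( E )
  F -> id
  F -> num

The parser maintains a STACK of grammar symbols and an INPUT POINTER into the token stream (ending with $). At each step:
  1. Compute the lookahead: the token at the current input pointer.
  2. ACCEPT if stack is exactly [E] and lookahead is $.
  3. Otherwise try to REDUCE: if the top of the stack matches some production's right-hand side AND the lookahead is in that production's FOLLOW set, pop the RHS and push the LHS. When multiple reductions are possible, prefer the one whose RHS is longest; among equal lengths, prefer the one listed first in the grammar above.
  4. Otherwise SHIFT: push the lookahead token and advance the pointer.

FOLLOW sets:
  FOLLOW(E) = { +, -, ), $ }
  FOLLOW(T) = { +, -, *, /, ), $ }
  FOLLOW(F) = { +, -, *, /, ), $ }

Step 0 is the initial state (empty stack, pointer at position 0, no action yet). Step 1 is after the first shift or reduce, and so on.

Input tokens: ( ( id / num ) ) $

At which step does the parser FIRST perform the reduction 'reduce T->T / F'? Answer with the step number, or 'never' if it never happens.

Answer: 9

Derivation:
Step 1: shift (. Stack=[(] ptr=1 lookahead=( remaining=[( id / num ) ) $]
Step 2: shift (. Stack=[( (] ptr=2 lookahead=id remaining=[id / num ) ) $]
Step 3: shift id. Stack=[( ( id] ptr=3 lookahead=/ remaining=[/ num ) ) $]
Step 4: reduce F->id. Stack=[( ( F] ptr=3 lookahead=/ remaining=[/ num ) ) $]
Step 5: reduce T->F. Stack=[( ( T] ptr=3 lookahead=/ remaining=[/ num ) ) $]
Step 6: shift /. Stack=[( ( T /] ptr=4 lookahead=num remaining=[num ) ) $]
Step 7: shift num. Stack=[( ( T / num] ptr=5 lookahead=) remaining=[) ) $]
Step 8: reduce F->num. Stack=[( ( T / F] ptr=5 lookahead=) remaining=[) ) $]
Step 9: reduce T->T / F. Stack=[( ( T] ptr=5 lookahead=) remaining=[) ) $]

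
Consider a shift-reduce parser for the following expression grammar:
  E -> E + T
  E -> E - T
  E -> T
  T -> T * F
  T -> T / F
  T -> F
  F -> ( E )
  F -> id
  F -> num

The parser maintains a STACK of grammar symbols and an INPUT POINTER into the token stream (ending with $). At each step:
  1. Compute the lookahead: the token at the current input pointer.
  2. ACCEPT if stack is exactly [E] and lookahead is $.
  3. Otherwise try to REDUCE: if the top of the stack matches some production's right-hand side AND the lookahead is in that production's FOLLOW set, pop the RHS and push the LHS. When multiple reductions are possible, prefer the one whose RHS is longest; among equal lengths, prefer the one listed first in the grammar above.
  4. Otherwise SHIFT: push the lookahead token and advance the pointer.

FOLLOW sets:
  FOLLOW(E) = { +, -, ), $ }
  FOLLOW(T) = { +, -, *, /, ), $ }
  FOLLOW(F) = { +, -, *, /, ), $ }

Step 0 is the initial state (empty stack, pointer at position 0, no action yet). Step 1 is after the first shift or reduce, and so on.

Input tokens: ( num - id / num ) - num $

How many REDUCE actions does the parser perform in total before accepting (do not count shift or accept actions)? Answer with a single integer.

Step 1: shift (. Stack=[(] ptr=1 lookahead=num remaining=[num - id / num ) - num $]
Step 2: shift num. Stack=[( num] ptr=2 lookahead=- remaining=[- id / num ) - num $]
Step 3: reduce F->num. Stack=[( F] ptr=2 lookahead=- remaining=[- id / num ) - num $]
Step 4: reduce T->F. Stack=[( T] ptr=2 lookahead=- remaining=[- id / num ) - num $]
Step 5: reduce E->T. Stack=[( E] ptr=2 lookahead=- remaining=[- id / num ) - num $]
Step 6: shift -. Stack=[( E -] ptr=3 lookahead=id remaining=[id / num ) - num $]
Step 7: shift id. Stack=[( E - id] ptr=4 lookahead=/ remaining=[/ num ) - num $]
Step 8: reduce F->id. Stack=[( E - F] ptr=4 lookahead=/ remaining=[/ num ) - num $]
Step 9: reduce T->F. Stack=[( E - T] ptr=4 lookahead=/ remaining=[/ num ) - num $]
Step 10: shift /. Stack=[( E - T /] ptr=5 lookahead=num remaining=[num ) - num $]
Step 11: shift num. Stack=[( E - T / num] ptr=6 lookahead=) remaining=[) - num $]
Step 12: reduce F->num. Stack=[( E - T / F] ptr=6 lookahead=) remaining=[) - num $]
Step 13: reduce T->T / F. Stack=[( E - T] ptr=6 lookahead=) remaining=[) - num $]
Step 14: reduce E->E - T. Stack=[( E] ptr=6 lookahead=) remaining=[) - num $]
Step 15: shift ). Stack=[( E )] ptr=7 lookahead=- remaining=[- num $]
Step 16: reduce F->( E ). Stack=[F] ptr=7 lookahead=- remaining=[- num $]
Step 17: reduce T->F. Stack=[T] ptr=7 lookahead=- remaining=[- num $]
Step 18: reduce E->T. Stack=[E] ptr=7 lookahead=- remaining=[- num $]
Step 19: shift -. Stack=[E -] ptr=8 lookahead=num remaining=[num $]
Step 20: shift num. Stack=[E - num] ptr=9 lookahead=$ remaining=[$]
Step 21: reduce F->num. Stack=[E - F] ptr=9 lookahead=$ remaining=[$]
Step 22: reduce T->F. Stack=[E - T] ptr=9 lookahead=$ remaining=[$]
Step 23: reduce E->E - T. Stack=[E] ptr=9 lookahead=$ remaining=[$]
Step 24: accept. Stack=[E] ptr=9 lookahead=$ remaining=[$]

Answer: 14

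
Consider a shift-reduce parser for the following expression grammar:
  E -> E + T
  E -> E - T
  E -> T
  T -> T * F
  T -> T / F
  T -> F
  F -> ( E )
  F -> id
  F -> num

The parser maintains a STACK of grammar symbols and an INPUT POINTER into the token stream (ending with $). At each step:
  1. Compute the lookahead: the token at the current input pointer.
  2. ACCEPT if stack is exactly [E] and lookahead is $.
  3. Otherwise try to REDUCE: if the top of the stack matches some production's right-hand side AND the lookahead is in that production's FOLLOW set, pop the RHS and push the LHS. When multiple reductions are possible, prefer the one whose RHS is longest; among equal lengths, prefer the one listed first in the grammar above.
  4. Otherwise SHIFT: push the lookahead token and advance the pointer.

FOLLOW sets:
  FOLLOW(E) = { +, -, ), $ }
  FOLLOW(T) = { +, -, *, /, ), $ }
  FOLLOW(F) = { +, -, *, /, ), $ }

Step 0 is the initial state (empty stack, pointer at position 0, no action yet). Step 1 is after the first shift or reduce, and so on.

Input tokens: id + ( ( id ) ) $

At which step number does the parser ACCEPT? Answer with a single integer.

Answer: 20

Derivation:
Step 1: shift id. Stack=[id] ptr=1 lookahead=+ remaining=[+ ( ( id ) ) $]
Step 2: reduce F->id. Stack=[F] ptr=1 lookahead=+ remaining=[+ ( ( id ) ) $]
Step 3: reduce T->F. Stack=[T] ptr=1 lookahead=+ remaining=[+ ( ( id ) ) $]
Step 4: reduce E->T. Stack=[E] ptr=1 lookahead=+ remaining=[+ ( ( id ) ) $]
Step 5: shift +. Stack=[E +] ptr=2 lookahead=( remaining=[( ( id ) ) $]
Step 6: shift (. Stack=[E + (] ptr=3 lookahead=( remaining=[( id ) ) $]
Step 7: shift (. Stack=[E + ( (] ptr=4 lookahead=id remaining=[id ) ) $]
Step 8: shift id. Stack=[E + ( ( id] ptr=5 lookahead=) remaining=[) ) $]
Step 9: reduce F->id. Stack=[E + ( ( F] ptr=5 lookahead=) remaining=[) ) $]
Step 10: reduce T->F. Stack=[E + ( ( T] ptr=5 lookahead=) remaining=[) ) $]
Step 11: reduce E->T. Stack=[E + ( ( E] ptr=5 lookahead=) remaining=[) ) $]
Step 12: shift ). Stack=[E + ( ( E )] ptr=6 lookahead=) remaining=[) $]
Step 13: reduce F->( E ). Stack=[E + ( F] ptr=6 lookahead=) remaining=[) $]
Step 14: reduce T->F. Stack=[E + ( T] ptr=6 lookahead=) remaining=[) $]
Step 15: reduce E->T. Stack=[E + ( E] ptr=6 lookahead=) remaining=[) $]
Step 16: shift ). Stack=[E + ( E )] ptr=7 lookahead=$ remaining=[$]
Step 17: reduce F->( E ). Stack=[E + F] ptr=7 lookahead=$ remaining=[$]
Step 18: reduce T->F. Stack=[E + T] ptr=7 lookahead=$ remaining=[$]
Step 19: reduce E->E + T. Stack=[E] ptr=7 lookahead=$ remaining=[$]
Step 20: accept. Stack=[E] ptr=7 lookahead=$ remaining=[$]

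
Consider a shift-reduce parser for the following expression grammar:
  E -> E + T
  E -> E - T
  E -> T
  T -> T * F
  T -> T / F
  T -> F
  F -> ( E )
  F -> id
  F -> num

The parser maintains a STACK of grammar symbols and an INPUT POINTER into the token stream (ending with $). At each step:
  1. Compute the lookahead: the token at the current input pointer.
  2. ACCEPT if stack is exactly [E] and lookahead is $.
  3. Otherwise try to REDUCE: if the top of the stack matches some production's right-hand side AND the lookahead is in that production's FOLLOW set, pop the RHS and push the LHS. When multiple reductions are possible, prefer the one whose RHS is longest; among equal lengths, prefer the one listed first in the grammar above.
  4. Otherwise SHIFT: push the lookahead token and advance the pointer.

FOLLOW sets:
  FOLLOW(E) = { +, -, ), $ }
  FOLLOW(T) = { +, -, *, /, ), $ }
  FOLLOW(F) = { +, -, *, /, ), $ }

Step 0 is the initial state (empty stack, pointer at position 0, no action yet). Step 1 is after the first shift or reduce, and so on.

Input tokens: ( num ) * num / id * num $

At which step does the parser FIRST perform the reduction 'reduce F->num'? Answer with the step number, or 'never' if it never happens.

Answer: 3

Derivation:
Step 1: shift (. Stack=[(] ptr=1 lookahead=num remaining=[num ) * num / id * num $]
Step 2: shift num. Stack=[( num] ptr=2 lookahead=) remaining=[) * num / id * num $]
Step 3: reduce F->num. Stack=[( F] ptr=2 lookahead=) remaining=[) * num / id * num $]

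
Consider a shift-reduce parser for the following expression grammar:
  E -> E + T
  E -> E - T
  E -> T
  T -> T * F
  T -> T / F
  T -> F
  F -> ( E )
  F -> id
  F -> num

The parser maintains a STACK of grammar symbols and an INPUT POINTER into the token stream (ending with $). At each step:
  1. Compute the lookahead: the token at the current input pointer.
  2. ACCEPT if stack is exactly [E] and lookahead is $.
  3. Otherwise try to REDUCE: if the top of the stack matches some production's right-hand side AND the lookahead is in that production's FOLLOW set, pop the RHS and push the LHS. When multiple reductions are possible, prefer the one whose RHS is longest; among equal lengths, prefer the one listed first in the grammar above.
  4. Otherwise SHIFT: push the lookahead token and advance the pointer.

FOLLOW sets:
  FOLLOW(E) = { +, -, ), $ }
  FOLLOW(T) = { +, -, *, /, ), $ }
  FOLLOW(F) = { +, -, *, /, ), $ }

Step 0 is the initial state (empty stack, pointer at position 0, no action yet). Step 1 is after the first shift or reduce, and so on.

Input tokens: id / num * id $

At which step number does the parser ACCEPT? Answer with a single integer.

Answer: 13

Derivation:
Step 1: shift id. Stack=[id] ptr=1 lookahead=/ remaining=[/ num * id $]
Step 2: reduce F->id. Stack=[F] ptr=1 lookahead=/ remaining=[/ num * id $]
Step 3: reduce T->F. Stack=[T] ptr=1 lookahead=/ remaining=[/ num * id $]
Step 4: shift /. Stack=[T /] ptr=2 lookahead=num remaining=[num * id $]
Step 5: shift num. Stack=[T / num] ptr=3 lookahead=* remaining=[* id $]
Step 6: reduce F->num. Stack=[T / F] ptr=3 lookahead=* remaining=[* id $]
Step 7: reduce T->T / F. Stack=[T] ptr=3 lookahead=* remaining=[* id $]
Step 8: shift *. Stack=[T *] ptr=4 lookahead=id remaining=[id $]
Step 9: shift id. Stack=[T * id] ptr=5 lookahead=$ remaining=[$]
Step 10: reduce F->id. Stack=[T * F] ptr=5 lookahead=$ remaining=[$]
Step 11: reduce T->T * F. Stack=[T] ptr=5 lookahead=$ remaining=[$]
Step 12: reduce E->T. Stack=[E] ptr=5 lookahead=$ remaining=[$]
Step 13: accept. Stack=[E] ptr=5 lookahead=$ remaining=[$]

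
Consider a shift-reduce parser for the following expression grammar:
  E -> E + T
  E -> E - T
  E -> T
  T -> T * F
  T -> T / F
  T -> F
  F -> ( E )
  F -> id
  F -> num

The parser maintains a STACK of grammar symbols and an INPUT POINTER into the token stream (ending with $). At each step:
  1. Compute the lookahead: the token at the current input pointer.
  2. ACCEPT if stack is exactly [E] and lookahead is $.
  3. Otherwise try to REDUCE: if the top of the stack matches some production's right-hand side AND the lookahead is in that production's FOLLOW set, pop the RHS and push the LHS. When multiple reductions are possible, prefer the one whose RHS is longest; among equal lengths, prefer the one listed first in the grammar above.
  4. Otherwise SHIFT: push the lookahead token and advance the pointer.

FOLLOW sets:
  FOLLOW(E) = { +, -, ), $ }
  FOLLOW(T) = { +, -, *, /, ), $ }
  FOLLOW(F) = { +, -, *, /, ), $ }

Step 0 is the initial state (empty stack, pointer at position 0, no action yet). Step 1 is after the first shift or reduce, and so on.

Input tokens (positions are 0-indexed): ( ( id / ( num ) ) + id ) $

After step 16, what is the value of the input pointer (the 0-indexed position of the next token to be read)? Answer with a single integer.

Step 1: shift (. Stack=[(] ptr=1 lookahead=( remaining=[( id / ( num ) ) + id ) $]
Step 2: shift (. Stack=[( (] ptr=2 lookahead=id remaining=[id / ( num ) ) + id ) $]
Step 3: shift id. Stack=[( ( id] ptr=3 lookahead=/ remaining=[/ ( num ) ) + id ) $]
Step 4: reduce F->id. Stack=[( ( F] ptr=3 lookahead=/ remaining=[/ ( num ) ) + id ) $]
Step 5: reduce T->F. Stack=[( ( T] ptr=3 lookahead=/ remaining=[/ ( num ) ) + id ) $]
Step 6: shift /. Stack=[( ( T /] ptr=4 lookahead=( remaining=[( num ) ) + id ) $]
Step 7: shift (. Stack=[( ( T / (] ptr=5 lookahead=num remaining=[num ) ) + id ) $]
Step 8: shift num. Stack=[( ( T / ( num] ptr=6 lookahead=) remaining=[) ) + id ) $]
Step 9: reduce F->num. Stack=[( ( T / ( F] ptr=6 lookahead=) remaining=[) ) + id ) $]
Step 10: reduce T->F. Stack=[( ( T / ( T] ptr=6 lookahead=) remaining=[) ) + id ) $]
Step 11: reduce E->T. Stack=[( ( T / ( E] ptr=6 lookahead=) remaining=[) ) + id ) $]
Step 12: shift ). Stack=[( ( T / ( E )] ptr=7 lookahead=) remaining=[) + id ) $]
Step 13: reduce F->( E ). Stack=[( ( T / F] ptr=7 lookahead=) remaining=[) + id ) $]
Step 14: reduce T->T / F. Stack=[( ( T] ptr=7 lookahead=) remaining=[) + id ) $]
Step 15: reduce E->T. Stack=[( ( E] ptr=7 lookahead=) remaining=[) + id ) $]
Step 16: shift ). Stack=[( ( E )] ptr=8 lookahead=+ remaining=[+ id ) $]

Answer: 8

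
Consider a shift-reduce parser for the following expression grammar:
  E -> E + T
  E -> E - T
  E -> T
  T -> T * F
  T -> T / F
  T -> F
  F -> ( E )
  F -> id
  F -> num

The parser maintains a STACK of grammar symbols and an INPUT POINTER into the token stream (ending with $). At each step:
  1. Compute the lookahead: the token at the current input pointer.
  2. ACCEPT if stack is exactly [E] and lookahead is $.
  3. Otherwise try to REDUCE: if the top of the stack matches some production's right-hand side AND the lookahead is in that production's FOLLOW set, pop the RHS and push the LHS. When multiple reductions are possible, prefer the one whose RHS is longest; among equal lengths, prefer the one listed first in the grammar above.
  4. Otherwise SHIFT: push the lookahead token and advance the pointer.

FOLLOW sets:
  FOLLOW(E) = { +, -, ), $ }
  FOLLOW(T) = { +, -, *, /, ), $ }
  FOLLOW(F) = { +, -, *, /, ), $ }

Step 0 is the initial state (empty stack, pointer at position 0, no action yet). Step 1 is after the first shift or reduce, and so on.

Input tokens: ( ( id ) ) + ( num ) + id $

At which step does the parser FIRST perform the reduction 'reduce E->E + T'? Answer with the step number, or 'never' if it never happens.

Answer: 24

Derivation:
Step 1: shift (. Stack=[(] ptr=1 lookahead=( remaining=[( id ) ) + ( num ) + id $]
Step 2: shift (. Stack=[( (] ptr=2 lookahead=id remaining=[id ) ) + ( num ) + id $]
Step 3: shift id. Stack=[( ( id] ptr=3 lookahead=) remaining=[) ) + ( num ) + id $]
Step 4: reduce F->id. Stack=[( ( F] ptr=3 lookahead=) remaining=[) ) + ( num ) + id $]
Step 5: reduce T->F. Stack=[( ( T] ptr=3 lookahead=) remaining=[) ) + ( num ) + id $]
Step 6: reduce E->T. Stack=[( ( E] ptr=3 lookahead=) remaining=[) ) + ( num ) + id $]
Step 7: shift ). Stack=[( ( E )] ptr=4 lookahead=) remaining=[) + ( num ) + id $]
Step 8: reduce F->( E ). Stack=[( F] ptr=4 lookahead=) remaining=[) + ( num ) + id $]
Step 9: reduce T->F. Stack=[( T] ptr=4 lookahead=) remaining=[) + ( num ) + id $]
Step 10: reduce E->T. Stack=[( E] ptr=4 lookahead=) remaining=[) + ( num ) + id $]
Step 11: shift ). Stack=[( E )] ptr=5 lookahead=+ remaining=[+ ( num ) + id $]
Step 12: reduce F->( E ). Stack=[F] ptr=5 lookahead=+ remaining=[+ ( num ) + id $]
Step 13: reduce T->F. Stack=[T] ptr=5 lookahead=+ remaining=[+ ( num ) + id $]
Step 14: reduce E->T. Stack=[E] ptr=5 lookahead=+ remaining=[+ ( num ) + id $]
Step 15: shift +. Stack=[E +] ptr=6 lookahead=( remaining=[( num ) + id $]
Step 16: shift (. Stack=[E + (] ptr=7 lookahead=num remaining=[num ) + id $]
Step 17: shift num. Stack=[E + ( num] ptr=8 lookahead=) remaining=[) + id $]
Step 18: reduce F->num. Stack=[E + ( F] ptr=8 lookahead=) remaining=[) + id $]
Step 19: reduce T->F. Stack=[E + ( T] ptr=8 lookahead=) remaining=[) + id $]
Step 20: reduce E->T. Stack=[E + ( E] ptr=8 lookahead=) remaining=[) + id $]
Step 21: shift ). Stack=[E + ( E )] ptr=9 lookahead=+ remaining=[+ id $]
Step 22: reduce F->( E ). Stack=[E + F] ptr=9 lookahead=+ remaining=[+ id $]
Step 23: reduce T->F. Stack=[E + T] ptr=9 lookahead=+ remaining=[+ id $]
Step 24: reduce E->E + T. Stack=[E] ptr=9 lookahead=+ remaining=[+ id $]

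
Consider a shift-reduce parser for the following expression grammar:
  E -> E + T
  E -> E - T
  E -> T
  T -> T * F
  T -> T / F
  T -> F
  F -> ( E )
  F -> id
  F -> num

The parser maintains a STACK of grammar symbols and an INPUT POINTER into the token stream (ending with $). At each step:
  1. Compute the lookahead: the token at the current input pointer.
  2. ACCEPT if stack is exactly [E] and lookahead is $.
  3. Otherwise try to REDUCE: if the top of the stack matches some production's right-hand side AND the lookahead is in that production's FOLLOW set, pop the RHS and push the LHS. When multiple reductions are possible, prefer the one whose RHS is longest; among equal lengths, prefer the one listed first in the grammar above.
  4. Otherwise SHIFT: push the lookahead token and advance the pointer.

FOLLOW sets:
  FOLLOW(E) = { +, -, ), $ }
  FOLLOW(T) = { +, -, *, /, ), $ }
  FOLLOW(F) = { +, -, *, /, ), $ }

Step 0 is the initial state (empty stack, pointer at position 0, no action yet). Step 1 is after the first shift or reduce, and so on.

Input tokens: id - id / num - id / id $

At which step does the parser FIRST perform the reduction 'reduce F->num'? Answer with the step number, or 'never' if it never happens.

Answer: 11

Derivation:
Step 1: shift id. Stack=[id] ptr=1 lookahead=- remaining=[- id / num - id / id $]
Step 2: reduce F->id. Stack=[F] ptr=1 lookahead=- remaining=[- id / num - id / id $]
Step 3: reduce T->F. Stack=[T] ptr=1 lookahead=- remaining=[- id / num - id / id $]
Step 4: reduce E->T. Stack=[E] ptr=1 lookahead=- remaining=[- id / num - id / id $]
Step 5: shift -. Stack=[E -] ptr=2 lookahead=id remaining=[id / num - id / id $]
Step 6: shift id. Stack=[E - id] ptr=3 lookahead=/ remaining=[/ num - id / id $]
Step 7: reduce F->id. Stack=[E - F] ptr=3 lookahead=/ remaining=[/ num - id / id $]
Step 8: reduce T->F. Stack=[E - T] ptr=3 lookahead=/ remaining=[/ num - id / id $]
Step 9: shift /. Stack=[E - T /] ptr=4 lookahead=num remaining=[num - id / id $]
Step 10: shift num. Stack=[E - T / num] ptr=5 lookahead=- remaining=[- id / id $]
Step 11: reduce F->num. Stack=[E - T / F] ptr=5 lookahead=- remaining=[- id / id $]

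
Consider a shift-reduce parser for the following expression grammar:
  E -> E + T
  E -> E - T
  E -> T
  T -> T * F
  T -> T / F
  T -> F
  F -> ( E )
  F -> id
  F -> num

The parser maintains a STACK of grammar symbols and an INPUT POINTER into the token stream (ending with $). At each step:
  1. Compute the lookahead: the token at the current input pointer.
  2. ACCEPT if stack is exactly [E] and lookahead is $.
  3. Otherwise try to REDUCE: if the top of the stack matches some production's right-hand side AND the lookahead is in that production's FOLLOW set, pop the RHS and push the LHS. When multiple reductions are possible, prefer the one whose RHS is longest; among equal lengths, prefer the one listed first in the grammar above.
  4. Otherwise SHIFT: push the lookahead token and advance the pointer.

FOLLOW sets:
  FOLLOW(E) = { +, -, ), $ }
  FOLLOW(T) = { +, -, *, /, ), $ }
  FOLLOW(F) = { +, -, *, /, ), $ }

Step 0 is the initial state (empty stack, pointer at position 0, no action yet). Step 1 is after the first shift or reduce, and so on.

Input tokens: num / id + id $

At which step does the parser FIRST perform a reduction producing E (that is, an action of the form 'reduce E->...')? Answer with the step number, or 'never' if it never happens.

Answer: 8

Derivation:
Step 1: shift num. Stack=[num] ptr=1 lookahead=/ remaining=[/ id + id $]
Step 2: reduce F->num. Stack=[F] ptr=1 lookahead=/ remaining=[/ id + id $]
Step 3: reduce T->F. Stack=[T] ptr=1 lookahead=/ remaining=[/ id + id $]
Step 4: shift /. Stack=[T /] ptr=2 lookahead=id remaining=[id + id $]
Step 5: shift id. Stack=[T / id] ptr=3 lookahead=+ remaining=[+ id $]
Step 6: reduce F->id. Stack=[T / F] ptr=3 lookahead=+ remaining=[+ id $]
Step 7: reduce T->T / F. Stack=[T] ptr=3 lookahead=+ remaining=[+ id $]
Step 8: reduce E->T. Stack=[E] ptr=3 lookahead=+ remaining=[+ id $]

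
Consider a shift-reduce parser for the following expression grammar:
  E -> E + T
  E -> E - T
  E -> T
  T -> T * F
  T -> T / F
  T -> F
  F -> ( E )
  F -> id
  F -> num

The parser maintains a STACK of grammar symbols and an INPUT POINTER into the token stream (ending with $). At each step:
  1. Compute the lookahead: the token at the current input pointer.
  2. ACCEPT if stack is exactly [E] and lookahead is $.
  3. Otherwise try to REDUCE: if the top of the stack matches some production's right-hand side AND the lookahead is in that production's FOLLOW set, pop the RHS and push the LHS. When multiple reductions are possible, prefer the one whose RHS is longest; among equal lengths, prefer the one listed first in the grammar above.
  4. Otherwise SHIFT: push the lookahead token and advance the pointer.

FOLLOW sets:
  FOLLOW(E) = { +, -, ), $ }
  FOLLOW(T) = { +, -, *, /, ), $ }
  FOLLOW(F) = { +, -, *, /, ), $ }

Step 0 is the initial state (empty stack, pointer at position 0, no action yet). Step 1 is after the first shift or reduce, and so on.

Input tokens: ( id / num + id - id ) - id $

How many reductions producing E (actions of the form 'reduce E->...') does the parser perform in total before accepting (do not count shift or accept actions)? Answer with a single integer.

Step 1: shift (. Stack=[(] ptr=1 lookahead=id remaining=[id / num + id - id ) - id $]
Step 2: shift id. Stack=[( id] ptr=2 lookahead=/ remaining=[/ num + id - id ) - id $]
Step 3: reduce F->id. Stack=[( F] ptr=2 lookahead=/ remaining=[/ num + id - id ) - id $]
Step 4: reduce T->F. Stack=[( T] ptr=2 lookahead=/ remaining=[/ num + id - id ) - id $]
Step 5: shift /. Stack=[( T /] ptr=3 lookahead=num remaining=[num + id - id ) - id $]
Step 6: shift num. Stack=[( T / num] ptr=4 lookahead=+ remaining=[+ id - id ) - id $]
Step 7: reduce F->num. Stack=[( T / F] ptr=4 lookahead=+ remaining=[+ id - id ) - id $]
Step 8: reduce T->T / F. Stack=[( T] ptr=4 lookahead=+ remaining=[+ id - id ) - id $]
Step 9: reduce E->T. Stack=[( E] ptr=4 lookahead=+ remaining=[+ id - id ) - id $]
Step 10: shift +. Stack=[( E +] ptr=5 lookahead=id remaining=[id - id ) - id $]
Step 11: shift id. Stack=[( E + id] ptr=6 lookahead=- remaining=[- id ) - id $]
Step 12: reduce F->id. Stack=[( E + F] ptr=6 lookahead=- remaining=[- id ) - id $]
Step 13: reduce T->F. Stack=[( E + T] ptr=6 lookahead=- remaining=[- id ) - id $]
Step 14: reduce E->E + T. Stack=[( E] ptr=6 lookahead=- remaining=[- id ) - id $]
Step 15: shift -. Stack=[( E -] ptr=7 lookahead=id remaining=[id ) - id $]
Step 16: shift id. Stack=[( E - id] ptr=8 lookahead=) remaining=[) - id $]
Step 17: reduce F->id. Stack=[( E - F] ptr=8 lookahead=) remaining=[) - id $]
Step 18: reduce T->F. Stack=[( E - T] ptr=8 lookahead=) remaining=[) - id $]
Step 19: reduce E->E - T. Stack=[( E] ptr=8 lookahead=) remaining=[) - id $]
Step 20: shift ). Stack=[( E )] ptr=9 lookahead=- remaining=[- id $]
Step 21: reduce F->( E ). Stack=[F] ptr=9 lookahead=- remaining=[- id $]
Step 22: reduce T->F. Stack=[T] ptr=9 lookahead=- remaining=[- id $]
Step 23: reduce E->T. Stack=[E] ptr=9 lookahead=- remaining=[- id $]
Step 24: shift -. Stack=[E -] ptr=10 lookahead=id remaining=[id $]
Step 25: shift id. Stack=[E - id] ptr=11 lookahead=$ remaining=[$]
Step 26: reduce F->id. Stack=[E - F] ptr=11 lookahead=$ remaining=[$]
Step 27: reduce T->F. Stack=[E - T] ptr=11 lookahead=$ remaining=[$]
Step 28: reduce E->E - T. Stack=[E] ptr=11 lookahead=$ remaining=[$]
Step 29: accept. Stack=[E] ptr=11 lookahead=$ remaining=[$]

Answer: 5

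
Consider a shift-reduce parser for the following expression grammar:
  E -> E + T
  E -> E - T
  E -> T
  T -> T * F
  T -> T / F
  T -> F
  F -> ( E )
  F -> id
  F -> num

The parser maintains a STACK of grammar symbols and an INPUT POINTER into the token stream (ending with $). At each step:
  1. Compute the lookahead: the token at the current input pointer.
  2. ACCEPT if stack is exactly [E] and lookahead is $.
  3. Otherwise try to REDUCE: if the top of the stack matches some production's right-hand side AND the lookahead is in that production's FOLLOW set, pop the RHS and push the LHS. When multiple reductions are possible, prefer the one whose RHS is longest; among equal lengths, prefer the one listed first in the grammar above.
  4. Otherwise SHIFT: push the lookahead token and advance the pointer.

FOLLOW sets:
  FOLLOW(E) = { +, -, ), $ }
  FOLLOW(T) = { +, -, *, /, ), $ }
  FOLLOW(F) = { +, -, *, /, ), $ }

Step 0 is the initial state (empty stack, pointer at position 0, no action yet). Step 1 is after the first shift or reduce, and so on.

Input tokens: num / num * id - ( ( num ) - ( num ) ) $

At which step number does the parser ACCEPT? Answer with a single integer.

Step 1: shift num. Stack=[num] ptr=1 lookahead=/ remaining=[/ num * id - ( ( num ) - ( num ) ) $]
Step 2: reduce F->num. Stack=[F] ptr=1 lookahead=/ remaining=[/ num * id - ( ( num ) - ( num ) ) $]
Step 3: reduce T->F. Stack=[T] ptr=1 lookahead=/ remaining=[/ num * id - ( ( num ) - ( num ) ) $]
Step 4: shift /. Stack=[T /] ptr=2 lookahead=num remaining=[num * id - ( ( num ) - ( num ) ) $]
Step 5: shift num. Stack=[T / num] ptr=3 lookahead=* remaining=[* id - ( ( num ) - ( num ) ) $]
Step 6: reduce F->num. Stack=[T / F] ptr=3 lookahead=* remaining=[* id - ( ( num ) - ( num ) ) $]
Step 7: reduce T->T / F. Stack=[T] ptr=3 lookahead=* remaining=[* id - ( ( num ) - ( num ) ) $]
Step 8: shift *. Stack=[T *] ptr=4 lookahead=id remaining=[id - ( ( num ) - ( num ) ) $]
Step 9: shift id. Stack=[T * id] ptr=5 lookahead=- remaining=[- ( ( num ) - ( num ) ) $]
Step 10: reduce F->id. Stack=[T * F] ptr=5 lookahead=- remaining=[- ( ( num ) - ( num ) ) $]
Step 11: reduce T->T * F. Stack=[T] ptr=5 lookahead=- remaining=[- ( ( num ) - ( num ) ) $]
Step 12: reduce E->T. Stack=[E] ptr=5 lookahead=- remaining=[- ( ( num ) - ( num ) ) $]
Step 13: shift -. Stack=[E -] ptr=6 lookahead=( remaining=[( ( num ) - ( num ) ) $]
Step 14: shift (. Stack=[E - (] ptr=7 lookahead=( remaining=[( num ) - ( num ) ) $]
Step 15: shift (. Stack=[E - ( (] ptr=8 lookahead=num remaining=[num ) - ( num ) ) $]
Step 16: shift num. Stack=[E - ( ( num] ptr=9 lookahead=) remaining=[) - ( num ) ) $]
Step 17: reduce F->num. Stack=[E - ( ( F] ptr=9 lookahead=) remaining=[) - ( num ) ) $]
Step 18: reduce T->F. Stack=[E - ( ( T] ptr=9 lookahead=) remaining=[) - ( num ) ) $]
Step 19: reduce E->T. Stack=[E - ( ( E] ptr=9 lookahead=) remaining=[) - ( num ) ) $]
Step 20: shift ). Stack=[E - ( ( E )] ptr=10 lookahead=- remaining=[- ( num ) ) $]
Step 21: reduce F->( E ). Stack=[E - ( F] ptr=10 lookahead=- remaining=[- ( num ) ) $]
Step 22: reduce T->F. Stack=[E - ( T] ptr=10 lookahead=- remaining=[- ( num ) ) $]
Step 23: reduce E->T. Stack=[E - ( E] ptr=10 lookahead=- remaining=[- ( num ) ) $]
Step 24: shift -. Stack=[E - ( E -] ptr=11 lookahead=( remaining=[( num ) ) $]
Step 25: shift (. Stack=[E - ( E - (] ptr=12 lookahead=num remaining=[num ) ) $]
Step 26: shift num. Stack=[E - ( E - ( num] ptr=13 lookahead=) remaining=[) ) $]
Step 27: reduce F->num. Stack=[E - ( E - ( F] ptr=13 lookahead=) remaining=[) ) $]
Step 28: reduce T->F. Stack=[E - ( E - ( T] ptr=13 lookahead=) remaining=[) ) $]
Step 29: reduce E->T. Stack=[E - ( E - ( E] ptr=13 lookahead=) remaining=[) ) $]
Step 30: shift ). Stack=[E - ( E - ( E )] ptr=14 lookahead=) remaining=[) $]
Step 31: reduce F->( E ). Stack=[E - ( E - F] ptr=14 lookahead=) remaining=[) $]
Step 32: reduce T->F. Stack=[E - ( E - T] ptr=14 lookahead=) remaining=[) $]
Step 33: reduce E->E - T. Stack=[E - ( E] ptr=14 lookahead=) remaining=[) $]
Step 34: shift ). Stack=[E - ( E )] ptr=15 lookahead=$ remaining=[$]
Step 35: reduce F->( E ). Stack=[E - F] ptr=15 lookahead=$ remaining=[$]
Step 36: reduce T->F. Stack=[E - T] ptr=15 lookahead=$ remaining=[$]
Step 37: reduce E->E - T. Stack=[E] ptr=15 lookahead=$ remaining=[$]
Step 38: accept. Stack=[E] ptr=15 lookahead=$ remaining=[$]

Answer: 38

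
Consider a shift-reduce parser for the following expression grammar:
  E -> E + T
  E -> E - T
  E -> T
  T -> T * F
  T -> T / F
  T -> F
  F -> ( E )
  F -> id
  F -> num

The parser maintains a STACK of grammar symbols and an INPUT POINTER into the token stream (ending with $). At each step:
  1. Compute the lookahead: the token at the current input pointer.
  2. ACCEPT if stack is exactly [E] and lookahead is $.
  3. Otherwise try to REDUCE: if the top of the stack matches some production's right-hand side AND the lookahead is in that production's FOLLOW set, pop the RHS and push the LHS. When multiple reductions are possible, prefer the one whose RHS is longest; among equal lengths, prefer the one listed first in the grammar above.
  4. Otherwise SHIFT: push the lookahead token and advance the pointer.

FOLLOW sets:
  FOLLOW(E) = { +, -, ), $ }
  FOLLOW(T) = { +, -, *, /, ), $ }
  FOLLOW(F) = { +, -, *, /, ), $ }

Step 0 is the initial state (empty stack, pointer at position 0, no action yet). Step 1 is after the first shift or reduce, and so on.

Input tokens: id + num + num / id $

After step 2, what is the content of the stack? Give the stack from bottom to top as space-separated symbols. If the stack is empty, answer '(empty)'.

Step 1: shift id. Stack=[id] ptr=1 lookahead=+ remaining=[+ num + num / id $]
Step 2: reduce F->id. Stack=[F] ptr=1 lookahead=+ remaining=[+ num + num / id $]

Answer: F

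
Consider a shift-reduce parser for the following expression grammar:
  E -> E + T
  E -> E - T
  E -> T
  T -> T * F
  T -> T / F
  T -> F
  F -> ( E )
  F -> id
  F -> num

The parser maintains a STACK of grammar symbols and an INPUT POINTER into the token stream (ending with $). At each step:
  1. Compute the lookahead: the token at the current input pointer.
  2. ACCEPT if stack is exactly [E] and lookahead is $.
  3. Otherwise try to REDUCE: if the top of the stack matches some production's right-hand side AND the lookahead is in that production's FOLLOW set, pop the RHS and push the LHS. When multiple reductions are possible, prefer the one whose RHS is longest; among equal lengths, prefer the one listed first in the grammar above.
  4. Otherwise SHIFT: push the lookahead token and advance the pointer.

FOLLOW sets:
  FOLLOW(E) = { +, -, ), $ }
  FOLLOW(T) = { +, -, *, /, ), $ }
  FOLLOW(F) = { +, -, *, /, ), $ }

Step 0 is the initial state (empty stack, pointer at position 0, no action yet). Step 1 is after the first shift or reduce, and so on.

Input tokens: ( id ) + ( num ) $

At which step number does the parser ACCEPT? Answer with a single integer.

Step 1: shift (. Stack=[(] ptr=1 lookahead=id remaining=[id ) + ( num ) $]
Step 2: shift id. Stack=[( id] ptr=2 lookahead=) remaining=[) + ( num ) $]
Step 3: reduce F->id. Stack=[( F] ptr=2 lookahead=) remaining=[) + ( num ) $]
Step 4: reduce T->F. Stack=[( T] ptr=2 lookahead=) remaining=[) + ( num ) $]
Step 5: reduce E->T. Stack=[( E] ptr=2 lookahead=) remaining=[) + ( num ) $]
Step 6: shift ). Stack=[( E )] ptr=3 lookahead=+ remaining=[+ ( num ) $]
Step 7: reduce F->( E ). Stack=[F] ptr=3 lookahead=+ remaining=[+ ( num ) $]
Step 8: reduce T->F. Stack=[T] ptr=3 lookahead=+ remaining=[+ ( num ) $]
Step 9: reduce E->T. Stack=[E] ptr=3 lookahead=+ remaining=[+ ( num ) $]
Step 10: shift +. Stack=[E +] ptr=4 lookahead=( remaining=[( num ) $]
Step 11: shift (. Stack=[E + (] ptr=5 lookahead=num remaining=[num ) $]
Step 12: shift num. Stack=[E + ( num] ptr=6 lookahead=) remaining=[) $]
Step 13: reduce F->num. Stack=[E + ( F] ptr=6 lookahead=) remaining=[) $]
Step 14: reduce T->F. Stack=[E + ( T] ptr=6 lookahead=) remaining=[) $]
Step 15: reduce E->T. Stack=[E + ( E] ptr=6 lookahead=) remaining=[) $]
Step 16: shift ). Stack=[E + ( E )] ptr=7 lookahead=$ remaining=[$]
Step 17: reduce F->( E ). Stack=[E + F] ptr=7 lookahead=$ remaining=[$]
Step 18: reduce T->F. Stack=[E + T] ptr=7 lookahead=$ remaining=[$]
Step 19: reduce E->E + T. Stack=[E] ptr=7 lookahead=$ remaining=[$]
Step 20: accept. Stack=[E] ptr=7 lookahead=$ remaining=[$]

Answer: 20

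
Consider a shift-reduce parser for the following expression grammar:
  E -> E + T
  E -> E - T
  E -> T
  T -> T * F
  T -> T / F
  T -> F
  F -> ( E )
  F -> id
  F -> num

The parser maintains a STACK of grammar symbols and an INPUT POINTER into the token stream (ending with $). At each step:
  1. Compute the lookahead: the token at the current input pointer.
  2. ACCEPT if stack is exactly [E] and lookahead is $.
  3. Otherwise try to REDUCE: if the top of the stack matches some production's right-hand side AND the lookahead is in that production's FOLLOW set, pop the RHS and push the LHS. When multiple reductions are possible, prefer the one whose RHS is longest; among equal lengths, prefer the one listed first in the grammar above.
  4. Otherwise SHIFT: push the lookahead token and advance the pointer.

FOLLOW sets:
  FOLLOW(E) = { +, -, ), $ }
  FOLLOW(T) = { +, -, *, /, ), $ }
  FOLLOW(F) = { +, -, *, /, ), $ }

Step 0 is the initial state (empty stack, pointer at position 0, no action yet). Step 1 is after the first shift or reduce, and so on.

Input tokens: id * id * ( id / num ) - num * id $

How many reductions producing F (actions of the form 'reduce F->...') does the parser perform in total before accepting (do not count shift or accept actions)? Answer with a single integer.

Step 1: shift id. Stack=[id] ptr=1 lookahead=* remaining=[* id * ( id / num ) - num * id $]
Step 2: reduce F->id. Stack=[F] ptr=1 lookahead=* remaining=[* id * ( id / num ) - num * id $]
Step 3: reduce T->F. Stack=[T] ptr=1 lookahead=* remaining=[* id * ( id / num ) - num * id $]
Step 4: shift *. Stack=[T *] ptr=2 lookahead=id remaining=[id * ( id / num ) - num * id $]
Step 5: shift id. Stack=[T * id] ptr=3 lookahead=* remaining=[* ( id / num ) - num * id $]
Step 6: reduce F->id. Stack=[T * F] ptr=3 lookahead=* remaining=[* ( id / num ) - num * id $]
Step 7: reduce T->T * F. Stack=[T] ptr=3 lookahead=* remaining=[* ( id / num ) - num * id $]
Step 8: shift *. Stack=[T *] ptr=4 lookahead=( remaining=[( id / num ) - num * id $]
Step 9: shift (. Stack=[T * (] ptr=5 lookahead=id remaining=[id / num ) - num * id $]
Step 10: shift id. Stack=[T * ( id] ptr=6 lookahead=/ remaining=[/ num ) - num * id $]
Step 11: reduce F->id. Stack=[T * ( F] ptr=6 lookahead=/ remaining=[/ num ) - num * id $]
Step 12: reduce T->F. Stack=[T * ( T] ptr=6 lookahead=/ remaining=[/ num ) - num * id $]
Step 13: shift /. Stack=[T * ( T /] ptr=7 lookahead=num remaining=[num ) - num * id $]
Step 14: shift num. Stack=[T * ( T / num] ptr=8 lookahead=) remaining=[) - num * id $]
Step 15: reduce F->num. Stack=[T * ( T / F] ptr=8 lookahead=) remaining=[) - num * id $]
Step 16: reduce T->T / F. Stack=[T * ( T] ptr=8 lookahead=) remaining=[) - num * id $]
Step 17: reduce E->T. Stack=[T * ( E] ptr=8 lookahead=) remaining=[) - num * id $]
Step 18: shift ). Stack=[T * ( E )] ptr=9 lookahead=- remaining=[- num * id $]
Step 19: reduce F->( E ). Stack=[T * F] ptr=9 lookahead=- remaining=[- num * id $]
Step 20: reduce T->T * F. Stack=[T] ptr=9 lookahead=- remaining=[- num * id $]
Step 21: reduce E->T. Stack=[E] ptr=9 lookahead=- remaining=[- num * id $]
Step 22: shift -. Stack=[E -] ptr=10 lookahead=num remaining=[num * id $]
Step 23: shift num. Stack=[E - num] ptr=11 lookahead=* remaining=[* id $]
Step 24: reduce F->num. Stack=[E - F] ptr=11 lookahead=* remaining=[* id $]
Step 25: reduce T->F. Stack=[E - T] ptr=11 lookahead=* remaining=[* id $]
Step 26: shift *. Stack=[E - T *] ptr=12 lookahead=id remaining=[id $]
Step 27: shift id. Stack=[E - T * id] ptr=13 lookahead=$ remaining=[$]
Step 28: reduce F->id. Stack=[E - T * F] ptr=13 lookahead=$ remaining=[$]
Step 29: reduce T->T * F. Stack=[E - T] ptr=13 lookahead=$ remaining=[$]
Step 30: reduce E->E - T. Stack=[E] ptr=13 lookahead=$ remaining=[$]
Step 31: accept. Stack=[E] ptr=13 lookahead=$ remaining=[$]

Answer: 7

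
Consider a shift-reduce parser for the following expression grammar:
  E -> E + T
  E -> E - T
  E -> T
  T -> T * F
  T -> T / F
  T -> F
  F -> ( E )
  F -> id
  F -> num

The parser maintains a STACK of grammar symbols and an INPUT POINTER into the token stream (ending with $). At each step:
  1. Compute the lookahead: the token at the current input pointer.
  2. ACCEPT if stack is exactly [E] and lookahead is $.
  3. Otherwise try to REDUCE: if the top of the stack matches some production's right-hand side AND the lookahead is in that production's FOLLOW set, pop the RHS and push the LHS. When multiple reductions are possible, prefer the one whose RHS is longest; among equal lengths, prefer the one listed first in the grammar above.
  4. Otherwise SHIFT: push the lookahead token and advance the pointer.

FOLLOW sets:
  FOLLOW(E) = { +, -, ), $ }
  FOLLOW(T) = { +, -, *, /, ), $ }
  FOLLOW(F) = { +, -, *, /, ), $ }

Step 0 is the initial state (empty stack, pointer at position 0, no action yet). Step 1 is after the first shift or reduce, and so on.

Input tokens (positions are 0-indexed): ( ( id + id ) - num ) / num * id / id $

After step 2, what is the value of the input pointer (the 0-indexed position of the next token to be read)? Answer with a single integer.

Answer: 2

Derivation:
Step 1: shift (. Stack=[(] ptr=1 lookahead=( remaining=[( id + id ) - num ) / num * id / id $]
Step 2: shift (. Stack=[( (] ptr=2 lookahead=id remaining=[id + id ) - num ) / num * id / id $]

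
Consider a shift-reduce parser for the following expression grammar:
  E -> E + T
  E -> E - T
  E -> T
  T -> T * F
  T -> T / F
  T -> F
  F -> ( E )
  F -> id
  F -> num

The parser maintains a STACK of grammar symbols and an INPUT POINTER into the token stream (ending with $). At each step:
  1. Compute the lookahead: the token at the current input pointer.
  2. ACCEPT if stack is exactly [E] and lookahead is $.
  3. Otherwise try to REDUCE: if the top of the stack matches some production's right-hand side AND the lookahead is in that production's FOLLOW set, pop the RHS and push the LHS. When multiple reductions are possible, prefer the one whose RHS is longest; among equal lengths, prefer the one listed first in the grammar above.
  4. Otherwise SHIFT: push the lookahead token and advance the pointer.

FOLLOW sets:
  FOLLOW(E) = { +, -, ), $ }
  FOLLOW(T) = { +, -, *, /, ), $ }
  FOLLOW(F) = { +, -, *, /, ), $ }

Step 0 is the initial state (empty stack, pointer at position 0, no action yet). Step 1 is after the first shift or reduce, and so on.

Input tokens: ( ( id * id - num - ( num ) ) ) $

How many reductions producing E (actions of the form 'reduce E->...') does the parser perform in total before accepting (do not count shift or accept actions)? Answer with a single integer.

Answer: 6

Derivation:
Step 1: shift (. Stack=[(] ptr=1 lookahead=( remaining=[( id * id - num - ( num ) ) ) $]
Step 2: shift (. Stack=[( (] ptr=2 lookahead=id remaining=[id * id - num - ( num ) ) ) $]
Step 3: shift id. Stack=[( ( id] ptr=3 lookahead=* remaining=[* id - num - ( num ) ) ) $]
Step 4: reduce F->id. Stack=[( ( F] ptr=3 lookahead=* remaining=[* id - num - ( num ) ) ) $]
Step 5: reduce T->F. Stack=[( ( T] ptr=3 lookahead=* remaining=[* id - num - ( num ) ) ) $]
Step 6: shift *. Stack=[( ( T *] ptr=4 lookahead=id remaining=[id - num - ( num ) ) ) $]
Step 7: shift id. Stack=[( ( T * id] ptr=5 lookahead=- remaining=[- num - ( num ) ) ) $]
Step 8: reduce F->id. Stack=[( ( T * F] ptr=5 lookahead=- remaining=[- num - ( num ) ) ) $]
Step 9: reduce T->T * F. Stack=[( ( T] ptr=5 lookahead=- remaining=[- num - ( num ) ) ) $]
Step 10: reduce E->T. Stack=[( ( E] ptr=5 lookahead=- remaining=[- num - ( num ) ) ) $]
Step 11: shift -. Stack=[( ( E -] ptr=6 lookahead=num remaining=[num - ( num ) ) ) $]
Step 12: shift num. Stack=[( ( E - num] ptr=7 lookahead=- remaining=[- ( num ) ) ) $]
Step 13: reduce F->num. Stack=[( ( E - F] ptr=7 lookahead=- remaining=[- ( num ) ) ) $]
Step 14: reduce T->F. Stack=[( ( E - T] ptr=7 lookahead=- remaining=[- ( num ) ) ) $]
Step 15: reduce E->E - T. Stack=[( ( E] ptr=7 lookahead=- remaining=[- ( num ) ) ) $]
Step 16: shift -. Stack=[( ( E -] ptr=8 lookahead=( remaining=[( num ) ) ) $]
Step 17: shift (. Stack=[( ( E - (] ptr=9 lookahead=num remaining=[num ) ) ) $]
Step 18: shift num. Stack=[( ( E - ( num] ptr=10 lookahead=) remaining=[) ) ) $]
Step 19: reduce F->num. Stack=[( ( E - ( F] ptr=10 lookahead=) remaining=[) ) ) $]
Step 20: reduce T->F. Stack=[( ( E - ( T] ptr=10 lookahead=) remaining=[) ) ) $]
Step 21: reduce E->T. Stack=[( ( E - ( E] ptr=10 lookahead=) remaining=[) ) ) $]
Step 22: shift ). Stack=[( ( E - ( E )] ptr=11 lookahead=) remaining=[) ) $]
Step 23: reduce F->( E ). Stack=[( ( E - F] ptr=11 lookahead=) remaining=[) ) $]
Step 24: reduce T->F. Stack=[( ( E - T] ptr=11 lookahead=) remaining=[) ) $]
Step 25: reduce E->E - T. Stack=[( ( E] ptr=11 lookahead=) remaining=[) ) $]
Step 26: shift ). Stack=[( ( E )] ptr=12 lookahead=) remaining=[) $]
Step 27: reduce F->( E ). Stack=[( F] ptr=12 lookahead=) remaining=[) $]
Step 28: reduce T->F. Stack=[( T] ptr=12 lookahead=) remaining=[) $]
Step 29: reduce E->T. Stack=[( E] ptr=12 lookahead=) remaining=[) $]
Step 30: shift ). Stack=[( E )] ptr=13 lookahead=$ remaining=[$]
Step 31: reduce F->( E ). Stack=[F] ptr=13 lookahead=$ remaining=[$]
Step 32: reduce T->F. Stack=[T] ptr=13 lookahead=$ remaining=[$]
Step 33: reduce E->T. Stack=[E] ptr=13 lookahead=$ remaining=[$]
Step 34: accept. Stack=[E] ptr=13 lookahead=$ remaining=[$]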